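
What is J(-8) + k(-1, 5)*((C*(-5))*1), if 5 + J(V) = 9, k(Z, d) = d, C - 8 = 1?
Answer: -221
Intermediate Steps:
C = 9 (C = 8 + 1 = 9)
J(V) = 4 (J(V) = -5 + 9 = 4)
J(-8) + k(-1, 5)*((C*(-5))*1) = 4 + 5*((9*(-5))*1) = 4 + 5*(-45*1) = 4 + 5*(-45) = 4 - 225 = -221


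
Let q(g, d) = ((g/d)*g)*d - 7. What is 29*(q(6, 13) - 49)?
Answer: -580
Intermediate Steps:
q(g, d) = -7 + g² (q(g, d) = (g²/d)*d - 7 = g² - 7 = -7 + g²)
29*(q(6, 13) - 49) = 29*((-7 + 6²) - 49) = 29*((-7 + 36) - 49) = 29*(29 - 49) = 29*(-20) = -580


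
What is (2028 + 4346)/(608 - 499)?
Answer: 6374/109 ≈ 58.477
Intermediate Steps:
(2028 + 4346)/(608 - 499) = 6374/109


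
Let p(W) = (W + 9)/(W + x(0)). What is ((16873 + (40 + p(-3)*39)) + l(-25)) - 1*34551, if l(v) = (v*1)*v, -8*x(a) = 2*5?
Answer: -290157/17 ≈ -17068.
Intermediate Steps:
x(a) = -5/4
l(v) = v**2 (l(v) = v*v = v**2)
p(W) = (9 + W)/(-5/4 + W) (p(W) = (W + 9)/(W - 5/4) = (9 + W)/(-5/4 + W))
((16873 + (40 + p(-3)*39)) + l(-25)) - 1*34551 = ((16873 + (40 + (4*(9 - 3)/(-5 + 4*(-3)))*39)) + (-25)**2) - 1*34551 = ((16873 + (40 + (4*6/(-5 - 12))*39)) + 625) - 34551 = ((16873 + (40 + (4*6/(-17))*39)) + 625) - 34551 = ((16873 + (40 + (4*(-1/17)*6)*39)) + 625) - 34551 = ((16873 + (40 - 24/17*39)) + 625) - 34551 = ((16873 + (40 - 936/17)) + 625) - 34551 = ((16873 - 256/17) + 625) - 34551 = (286585/17 + 625) - 34551 = 297210/17 - 34551 = -290157/17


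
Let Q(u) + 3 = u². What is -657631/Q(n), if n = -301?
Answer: -657631/90598 ≈ -7.2588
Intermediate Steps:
Q(u) = -3 + u²
-657631/Q(n) = -657631/(-3 + (-301)²) = -657631/(-3 + 90601) = -657631/90598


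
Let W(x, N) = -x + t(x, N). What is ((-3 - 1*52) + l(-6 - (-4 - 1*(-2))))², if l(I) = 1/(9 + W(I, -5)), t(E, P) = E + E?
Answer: 75076/25 ≈ 3003.0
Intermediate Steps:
t(E, P) = 2*E
W(x, N) = x (W(x, N) = -x + 2*x = x)
l(I) = 1/(9 + I)
((-3 - 1*52) + l(-6 - (-4 - 1*(-2))))² = ((-3 - 1*52) + 1/(9 + (-6 - (-4 - 1*(-2)))))² = ((-3 - 52) + 1/(9 + (-6 - (-4 + 2))))² = (-55 + 1/(9 + (-6 - 1*(-2))))² = (-55 + 1/(9 + (-6 + 2)))² = (-55 + 1/(9 - 4))² = (-55 + 1/5)² = (-55 + ⅕)² = (-274/5)² = 75076/25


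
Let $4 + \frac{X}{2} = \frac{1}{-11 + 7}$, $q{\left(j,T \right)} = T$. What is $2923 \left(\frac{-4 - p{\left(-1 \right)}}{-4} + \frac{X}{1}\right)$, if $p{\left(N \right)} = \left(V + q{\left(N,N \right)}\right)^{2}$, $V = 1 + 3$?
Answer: $- \frac{61383}{4} \approx -15346.0$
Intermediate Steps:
$V = 4$
$p{\left(N \right)} = \left(4 + N\right)^{2}$
$X = - \frac{17}{2}$ ($X = -8 + \frac{2}{-11 + 7} = -8 + \frac{2}{-4} = -8 + 2 \left(- \frac{1}{4}\right) = -8 - \frac{1}{2} = - \frac{17}{2} \approx -8.5$)
$2923 \left(\frac{-4 - p{\left(-1 \right)}}{-4} + \frac{X}{1}\right) = 2923 \left(\frac{-4 - \left(4 - 1\right)^{2}}{-4} - \frac{17}{2 \cdot 1}\right) = 2923 \left(\left(-4 - 3^{2}\right) \left(- \frac{1}{4}\right) - \frac{17}{2}\right) = 2923 \left(\left(-4 - 9\right) \left(- \frac{1}{4}\right) - \frac{17}{2}\right) = 2923 \left(\left(-13\right) \left(- \frac{1}{4}\right) - \frac{17}{2}\right) = 2923 \left(\frac{13}{4} - \frac{17}{2}\right) = 2923 \left(- \frac{21}{4}\right) = - \frac{61383}{4}$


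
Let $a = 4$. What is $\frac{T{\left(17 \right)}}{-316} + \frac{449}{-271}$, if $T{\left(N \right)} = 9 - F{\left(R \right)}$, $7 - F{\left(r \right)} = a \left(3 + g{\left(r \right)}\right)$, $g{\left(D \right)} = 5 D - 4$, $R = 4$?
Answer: $- \frac{81511}{42818} \approx -1.9037$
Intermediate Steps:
$g{\left(D \right)} = -4 + 5 D$
$F{\left(r \right)} = 11 - 20 r$ ($F{\left(r \right)} = 7 - 4 \left(3 + \left(-4 + 5 r\right)\right) = 7 - 4 \left(-1 + 5 r\right) = 7 - \left(-4 + 20 r\right) = 11 - 20 r$)
$T{\left(N \right)} = 78$ ($T{\left(N \right)} = 9 - \left(11 - 80\right) = 9 - -69 = 9 + 69 = 78$)
$\frac{T{\left(17 \right)}}{-316} + \frac{449}{-271} = \frac{78}{-316} + \frac{449}{-271} = 78 \left(- \frac{1}{316}\right) + 449 \left(- \frac{1}{271}\right) = - \frac{39}{158} - \frac{449}{271} = - \frac{81511}{42818}$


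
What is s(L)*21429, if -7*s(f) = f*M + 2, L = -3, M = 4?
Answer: 214290/7 ≈ 30613.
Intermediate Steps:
s(f) = -2/7 - 4*f/7 (s(f) = -(f*4 + 2)/7 = -(4*f + 2)/7 = -(2 + 4*f)/7 = -2/7 - 4*f/7)
s(L)*21429 = (-2/7 - 4/7*(-3))*21429 = (-2/7 + 12/7)*21429 = (10/7)*21429 = 214290/7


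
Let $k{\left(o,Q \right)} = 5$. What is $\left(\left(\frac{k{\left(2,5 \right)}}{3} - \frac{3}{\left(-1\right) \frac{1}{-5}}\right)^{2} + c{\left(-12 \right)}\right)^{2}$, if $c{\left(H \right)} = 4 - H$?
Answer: $\frac{3041536}{81} \approx 37550.0$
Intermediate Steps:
$\left(\left(\frac{k{\left(2,5 \right)}}{3} - \frac{3}{\left(-1\right) \frac{1}{-5}}\right)^{2} + c{\left(-12 \right)}\right)^{2} = \left(\left(\frac{5}{3} - \frac{3}{\left(-1\right) \frac{1}{-5}}\right)^{2} + \left(4 - -12\right)\right)^{2} = \left(\left(5 \cdot \frac{1}{3} - \frac{3}{\left(-1\right) \left(- \frac{1}{5}\right)}\right)^{2} + \left(4 + 12\right)\right)^{2} = \left(\left(\frac{5}{3} - 3 \frac{1}{\frac{1}{5}}\right)^{2} + 16\right)^{2} = \left(\left(\frac{5}{3} - 15\right)^{2} + 16\right)^{2} = \left(\left(- \frac{40}{3}\right)^{2} + 16\right)^{2} = \left(\frac{1600}{9} + 16\right)^{2} = \left(\frac{1744}{9}\right)^{2} = \frac{3041536}{81}$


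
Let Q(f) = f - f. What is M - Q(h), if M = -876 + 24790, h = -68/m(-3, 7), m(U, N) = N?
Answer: 23914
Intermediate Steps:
h = -68/7 ≈ -9.7143
Q(f) = 0
M = 23914
M - Q(h) = 23914 - 1*0 = 23914 + 0 = 23914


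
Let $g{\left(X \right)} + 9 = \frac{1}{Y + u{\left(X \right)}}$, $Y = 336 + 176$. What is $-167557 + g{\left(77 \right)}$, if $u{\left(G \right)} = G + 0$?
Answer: $- \frac{98696373}{589} \approx -1.6757 \cdot 10^{5}$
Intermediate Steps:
$u{\left(G \right)} = G$
$Y = 512$
$g{\left(X \right)} = -9 + \frac{1}{512 + X}$
$-167557 + g{\left(77 \right)} = -167557 + \frac{-4607 - 693}{512 + 77} = -167557 + \frac{-4607 - 693}{589} = -167557 + \frac{1}{589} \left(-5300\right) = -167557 - \frac{5300}{589} = - \frac{98696373}{589}$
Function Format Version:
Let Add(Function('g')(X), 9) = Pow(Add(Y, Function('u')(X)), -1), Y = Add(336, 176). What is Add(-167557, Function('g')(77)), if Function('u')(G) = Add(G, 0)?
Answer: Rational(-98696373, 589) ≈ -1.6757e+5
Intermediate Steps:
Function('u')(G) = G
Y = 512
Function('g')(X) = Add(-9, Pow(Add(512, X), -1))
Add(-167557, Function('g')(77)) = Add(-167557, Mul(Pow(Add(512, 77), -1), Add(-4607, Mul(-9, 77)))) = Add(-167557, Mul(Pow(589, -1), Add(-4607, -693))) = Add(-167557, Mul(Rational(1, 589), -5300)) = Add(-167557, Rational(-5300, 589)) = Rational(-98696373, 589)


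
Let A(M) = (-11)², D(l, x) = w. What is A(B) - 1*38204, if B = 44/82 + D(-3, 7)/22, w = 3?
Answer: -38083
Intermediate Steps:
D(l, x) = 3
B = 607/902 (B = 44/82 + 3/22 = 44*(1/82) + 3*(1/22) = 22/41 + 3/22 = 607/902 ≈ 0.67295)
A(M) = 121
A(B) - 1*38204 = 121 - 1*38204 = 121 - 38204 = -38083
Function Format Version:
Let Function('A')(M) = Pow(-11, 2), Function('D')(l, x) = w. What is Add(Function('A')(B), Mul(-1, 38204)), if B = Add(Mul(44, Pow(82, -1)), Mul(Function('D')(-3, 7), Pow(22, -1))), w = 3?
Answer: -38083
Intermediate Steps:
Function('D')(l, x) = 3
B = Rational(607, 902) (B = Add(Mul(44, Pow(82, -1)), Mul(3, Pow(22, -1))) = Add(Mul(44, Rational(1, 82)), Mul(3, Rational(1, 22))) = Add(Rational(22, 41), Rational(3, 22)) = Rational(607, 902) ≈ 0.67295)
Function('A')(M) = 121
Add(Function('A')(B), Mul(-1, 38204)) = Add(121, Mul(-1, 38204)) = Add(121, -38204) = -38083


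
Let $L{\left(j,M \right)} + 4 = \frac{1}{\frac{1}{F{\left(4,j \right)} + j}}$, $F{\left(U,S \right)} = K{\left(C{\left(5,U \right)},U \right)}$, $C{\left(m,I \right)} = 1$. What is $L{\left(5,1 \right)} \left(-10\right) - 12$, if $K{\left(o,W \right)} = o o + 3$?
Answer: $-62$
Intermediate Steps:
$K{\left(o,W \right)} = 3 + o^{2}$ ($K{\left(o,W \right)} = o^{2} + 3 = 3 + o^{2}$)
$F{\left(U,S \right)} = 4$ ($F{\left(U,S \right)} = 3 + 1^{2} = 3 + 1 = 4$)
$L{\left(j,M \right)} = j$ ($L{\left(j,M \right)} = -4 + \frac{1}{\frac{1}{4 + j}} = -4 + \left(4 + j\right) = j$)
$L{\left(5,1 \right)} \left(-10\right) - 12 = 5 \left(-10\right) - 12 = -50 - 12 = -62$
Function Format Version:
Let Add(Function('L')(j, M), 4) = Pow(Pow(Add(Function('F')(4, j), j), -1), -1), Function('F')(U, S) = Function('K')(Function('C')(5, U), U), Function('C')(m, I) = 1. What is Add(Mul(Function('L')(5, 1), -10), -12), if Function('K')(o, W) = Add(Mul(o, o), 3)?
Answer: -62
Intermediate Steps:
Function('K')(o, W) = Add(3, Pow(o, 2)) (Function('K')(o, W) = Add(Pow(o, 2), 3) = Add(3, Pow(o, 2)))
Function('F')(U, S) = 4 (Function('F')(U, S) = Add(3, Pow(1, 2)) = Add(3, 1) = 4)
Function('L')(j, M) = j (Function('L')(j, M) = Add(-4, Pow(Pow(Add(4, j), -1), -1)) = Add(-4, Add(4, j)) = j)
Add(Mul(Function('L')(5, 1), -10), -12) = Add(Mul(5, -10), -12) = Add(-50, -12) = -62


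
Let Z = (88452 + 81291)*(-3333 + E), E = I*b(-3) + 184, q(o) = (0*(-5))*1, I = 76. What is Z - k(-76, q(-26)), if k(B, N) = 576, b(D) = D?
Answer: -573222687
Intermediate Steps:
q(o) = 0 (q(o) = 0*1 = 0)
E = -44 (E = 76*(-3) + 184 = -228 + 184 = -44)
Z = -573222111 (Z = (88452 + 81291)*(-3333 - 44) = 169743*(-3377) = -573222111)
Z - k(-76, q(-26)) = -573222111 - 1*576 = -573222111 - 576 = -573222687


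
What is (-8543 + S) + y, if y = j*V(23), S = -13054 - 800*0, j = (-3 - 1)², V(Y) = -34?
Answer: -22141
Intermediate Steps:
j = 16 (j = (-4)² = 16)
S = -13054 (S = -13054 + 0 = -13054)
y = -544 (y = 16*(-34) = -544)
(-8543 + S) + y = (-8543 - 13054) - 544 = -21597 - 544 = -22141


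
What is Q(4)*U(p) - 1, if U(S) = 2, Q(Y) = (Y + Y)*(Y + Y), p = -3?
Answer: 127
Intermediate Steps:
Q(Y) = 4*Y² (Q(Y) = (2*Y)*(2*Y) = 4*Y²)
Q(4)*U(p) - 1 = (4*4²)*2 - 1 = (4*16)*2 - 1 = 64*2 - 1 = 128 - 1 = 127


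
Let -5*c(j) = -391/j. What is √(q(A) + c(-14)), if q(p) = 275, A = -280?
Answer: √1320130/70 ≈ 16.414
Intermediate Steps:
c(j) = 391/(5*j) (c(j) = -(-391)/(5*j) = 391/(5*j))
√(q(A) + c(-14)) = √(275 + (391/5)/(-14)) = √(275 + (391/5)*(-1/14)) = √(275 - 391/70) = √(18859/70) = √1320130/70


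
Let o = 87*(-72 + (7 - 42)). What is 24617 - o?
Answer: 33926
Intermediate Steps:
o = -9309 (o = 87*(-72 - 35) = 87*(-107) = -9309)
24617 - o = 24617 - 1*(-9309) = 24617 + 9309 = 33926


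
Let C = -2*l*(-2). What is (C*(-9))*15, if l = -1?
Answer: 540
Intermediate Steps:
C = -4 (C = -2*(-1)*(-2) = 2*(-2) = -4)
(C*(-9))*15 = -4*(-9)*15 = 36*15 = 540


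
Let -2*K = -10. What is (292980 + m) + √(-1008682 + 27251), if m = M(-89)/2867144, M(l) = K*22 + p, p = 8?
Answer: 420007924619/1433572 + 11*I*√8111 ≈ 2.9298e+5 + 990.67*I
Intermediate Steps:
K = 5 (K = -½*(-10) = 5)
M(l) = 118 (M(l) = 5*22 + 8 = 110 + 8 = 118)
m = 59/1433572 (m = 118/2867144 = 118*(1/2867144) = 59/1433572 ≈ 4.1156e-5)
(292980 + m) + √(-1008682 + 27251) = (292980 + 59/1433572) + √(-1008682 + 27251) = 420007924619/1433572 + √(-981431) = 420007924619/1433572 + 11*I*√8111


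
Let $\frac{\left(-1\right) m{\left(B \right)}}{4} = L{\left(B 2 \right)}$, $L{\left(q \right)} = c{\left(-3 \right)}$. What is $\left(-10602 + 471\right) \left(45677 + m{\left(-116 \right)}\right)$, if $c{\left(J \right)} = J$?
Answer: $-462875259$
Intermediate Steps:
$L{\left(q \right)} = -3$
$m{\left(B \right)} = 12$ ($m{\left(B \right)} = \left(-4\right) \left(-3\right) = 12$)
$\left(-10602 + 471\right) \left(45677 + m{\left(-116 \right)}\right) = \left(-10602 + 471\right) \left(45677 + 12\right) = \left(-10131\right) 45689 = -462875259$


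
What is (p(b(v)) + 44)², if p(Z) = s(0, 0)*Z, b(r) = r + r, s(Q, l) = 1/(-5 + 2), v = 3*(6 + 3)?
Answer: 676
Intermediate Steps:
v = 27 (v = 3*9 = 27)
s(Q, l) = -⅓ (s(Q, l) = 1/(-3) = -⅓)
b(r) = 2*r
p(Z) = -Z/3
(p(b(v)) + 44)² = (-2*27/3 + 44)² = (-⅓*54 + 44)² = (-18 + 44)² = 26² = 676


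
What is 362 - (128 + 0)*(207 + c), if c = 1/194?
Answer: -2535062/97 ≈ -26135.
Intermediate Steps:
c = 1/194 ≈ 0.0051546
362 - (128 + 0)*(207 + c) = 362 - (128 + 0)*(207 + 1/194) = 362 - 128*40159/194 = 362 - 1*2570176/97 = 362 - 2570176/97 = -2535062/97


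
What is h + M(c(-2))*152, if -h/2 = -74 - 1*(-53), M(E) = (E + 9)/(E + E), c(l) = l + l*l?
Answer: 460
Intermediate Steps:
c(l) = l + l²
M(E) = (9 + E)/(2*E) (M(E) = (9 + E)/((2*E)) = (9 + E)*(1/(2*E)) = (9 + E)/(2*E))
h = 42 (h = -2*(-74 - 1*(-53)) = -2*(-74 + 53) = -2*(-21) = 42)
h + M(c(-2))*152 = 42 + ((9 - 2*(1 - 2))/(2*((-2*(1 - 2)))))*152 = 42 + ((9 - 2*(-1))/(2*((-2*(-1)))))*152 = 42 + ((½)*(9 + 2)/2)*152 = 42 + ((½)*(½)*11)*152 = 42 + (11/4)*152 = 42 + 418 = 460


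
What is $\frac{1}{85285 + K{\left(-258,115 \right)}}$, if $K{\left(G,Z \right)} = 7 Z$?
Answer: $\frac{1}{86090} \approx 1.1616 \cdot 10^{-5}$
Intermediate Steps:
$\frac{1}{85285 + K{\left(-258,115 \right)}} = \frac{1}{85285 + 7 \cdot 115} = \frac{1}{85285 + 805} = \frac{1}{86090}$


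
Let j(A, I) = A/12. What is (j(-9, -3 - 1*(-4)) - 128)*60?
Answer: -7725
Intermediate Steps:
j(A, I) = A/12 (j(A, I) = A*(1/12) = A/12)
(j(-9, -3 - 1*(-4)) - 128)*60 = ((1/12)*(-9) - 128)*60 = (-¾ - 128)*60 = -515/4*60 = -7725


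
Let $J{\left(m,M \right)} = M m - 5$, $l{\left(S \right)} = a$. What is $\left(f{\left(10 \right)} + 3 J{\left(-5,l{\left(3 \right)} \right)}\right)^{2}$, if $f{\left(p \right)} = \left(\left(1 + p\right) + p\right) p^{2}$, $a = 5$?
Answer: $4040100$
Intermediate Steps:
$l{\left(S \right)} = 5$
$J{\left(m,M \right)} = -5 + M m$
$f{\left(p \right)} = p^{2} \left(1 + 2 p\right)$ ($f{\left(p \right)} = \left(1 + 2 p\right) p^{2} = p^{2} \left(1 + 2 p\right)$)
$\left(f{\left(10 \right)} + 3 J{\left(-5,l{\left(3 \right)} \right)}\right)^{2} = \left(10^{2} \left(1 + 2 \cdot 10\right) + 3 \left(-5 + 5 \left(-5\right)\right)\right)^{2} = \left(100 \left(1 + 20\right) + 3 \left(-5 - 25\right)\right)^{2} = \left(100 \cdot 21 + 3 \left(-30\right)\right)^{2} = \left(2100 - 90\right)^{2} = 2010^{2} = 4040100$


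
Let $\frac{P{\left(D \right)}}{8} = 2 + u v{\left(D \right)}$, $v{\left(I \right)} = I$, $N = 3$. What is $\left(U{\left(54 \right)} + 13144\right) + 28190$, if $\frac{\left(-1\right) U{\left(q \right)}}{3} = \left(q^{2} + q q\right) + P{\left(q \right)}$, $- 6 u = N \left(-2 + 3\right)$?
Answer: $24438$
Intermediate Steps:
$u = - \frac{1}{2}$ ($u = - \frac{3 \left(-2 + 3\right)}{6} = - \frac{3 \cdot 1}{6} = \left(- \frac{1}{6}\right) 3 = - \frac{1}{2} \approx -0.5$)
$P{\left(D \right)} = 16 - 4 D$ ($P{\left(D \right)} = 8 \left(2 - \frac{D}{2}\right) = 16 - 4 D$)
$U{\left(q \right)} = -48 - 6 q^{2} + 12 q$ ($U{\left(q \right)} = - 3 \left(\left(q^{2} + q q\right) - \left(-16 + 4 q\right)\right) = - 3 \left(\left(q^{2} + q^{2}\right) - \left(-16 + 4 q\right)\right) = - 3 \left(2 q^{2} - \left(-16 + 4 q\right)\right) = - 3 \left(16 - 4 q + 2 q^{2}\right) = -48 - 6 q^{2} + 12 q$)
$\left(U{\left(54 \right)} + 13144\right) + 28190 = \left(\left(-48 - 6 \cdot 54^{2} + 12 \cdot 54\right) + 13144\right) + 28190 = \left(\left(-48 - 17496 + 648\right) + 13144\right) + 28190 = \left(-16896 + 13144\right) + 28190 = -3752 + 28190 = 24438$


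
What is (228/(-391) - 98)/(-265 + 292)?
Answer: -38546/10557 ≈ -3.6512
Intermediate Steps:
(228/(-391) - 98)/(-265 + 292) = (228*(-1/391) - 98)/27 = (-228/391 - 98)*(1/27) = -38546/391*1/27 = -38546/10557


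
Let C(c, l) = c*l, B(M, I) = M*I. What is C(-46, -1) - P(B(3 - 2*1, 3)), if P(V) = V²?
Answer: 37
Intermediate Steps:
B(M, I) = I*M
C(-46, -1) - P(B(3 - 2*1, 3)) = -46*(-1) - (3*(3 - 2*1))² = 46 - (3*(3 - 2))² = 46 - (3*1)² = 46 - 1*3² = 46 - 1*9 = 46 - 9 = 37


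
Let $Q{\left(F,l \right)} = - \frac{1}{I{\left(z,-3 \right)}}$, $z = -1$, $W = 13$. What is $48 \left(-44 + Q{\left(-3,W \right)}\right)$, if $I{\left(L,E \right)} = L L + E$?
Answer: $-2088$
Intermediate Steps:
$I{\left(L,E \right)} = E + L^{2}$ ($I{\left(L,E \right)} = L^{2} + E = E + L^{2}$)
$Q{\left(F,l \right)} = \frac{1}{2}$ ($Q{\left(F,l \right)} = - \frac{1}{-3 + \left(-1\right)^{2}} = - \frac{1}{-3 + 1} = - \frac{1}{-2} = \left(-1\right) \left(- \frac{1}{2}\right) = \frac{1}{2}$)
$48 \left(-44 + Q{\left(-3,W \right)}\right) = 48 \left(-44 + \frac{1}{2}\right) = 48 \left(- \frac{87}{2}\right) = -2088$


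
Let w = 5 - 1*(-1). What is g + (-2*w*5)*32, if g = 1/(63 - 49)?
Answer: -26879/14 ≈ -1919.9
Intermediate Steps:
w = 6 (w = 5 + 1 = 6)
g = 1/14 ≈ 0.071429
g + (-2*w*5)*32 = 1/14 + (-2*6*5)*32 = 1/14 - 12*5*32 = 1/14 - 60*32 = 1/14 - 1920 = -26879/14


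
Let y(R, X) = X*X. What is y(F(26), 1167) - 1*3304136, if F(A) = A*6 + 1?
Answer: -1942247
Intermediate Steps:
F(A) = 1 + 6*A (F(A) = 6*A + 1 = 1 + 6*A)
y(R, X) = X²
y(F(26), 1167) - 1*3304136 = 1167² - 1*3304136 = 1361889 - 3304136 = -1942247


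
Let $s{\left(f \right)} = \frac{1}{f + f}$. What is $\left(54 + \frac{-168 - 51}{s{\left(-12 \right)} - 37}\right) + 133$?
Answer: $\frac{171499}{889} \approx 192.91$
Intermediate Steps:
$s{\left(f \right)} = \frac{1}{2 f}$
$\left(54 + \frac{-168 - 51}{s{\left(-12 \right)} - 37}\right) + 133 = \left(54 + \frac{-168 - 51}{\frac{1}{2 \left(-12\right)} - 37}\right) + 133 = \left(54 - \frac{219}{\frac{1}{2} \left(- \frac{1}{12}\right) - 37}\right) + 133 = \left(54 - \frac{219}{- \frac{1}{24} - 37}\right) + 133 = \left(54 - \frac{219}{- \frac{889}{24}}\right) + 133 = \left(54 - - \frac{5256}{889}\right) + 133 = \left(54 + \frac{5256}{889}\right) + 133 = \frac{53262}{889} + 133 = \frac{171499}{889}$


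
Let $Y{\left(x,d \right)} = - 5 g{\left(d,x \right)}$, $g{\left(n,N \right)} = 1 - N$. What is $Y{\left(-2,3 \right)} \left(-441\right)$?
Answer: $6615$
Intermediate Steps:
$Y{\left(x,d \right)} = -5 + 5 x$ ($Y{\left(x,d \right)} = - 5 \left(1 - x\right) = -5 + 5 x$)
$Y{\left(-2,3 \right)} \left(-441\right) = \left(-5 + 5 \left(-2\right)\right) \left(-441\right) = \left(-5 - 10\right) \left(-441\right) = \left(-15\right) \left(-441\right) = 6615$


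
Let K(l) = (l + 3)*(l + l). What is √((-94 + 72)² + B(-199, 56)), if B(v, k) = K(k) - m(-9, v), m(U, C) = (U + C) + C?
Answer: √7499 ≈ 86.597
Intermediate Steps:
K(l) = 2*l*(3 + l) (K(l) = (3 + l)*(2*l) = 2*l*(3 + l))
m(U, C) = U + 2*C (m(U, C) = (C + U) + C = U + 2*C)
B(v, k) = 9 - 2*v + 2*k*(3 + k) (B(v, k) = 2*k*(3 + k) - (-9 + 2*v) = 2*k*(3 + k) + (9 - 2*v) = 9 - 2*v + 2*k*(3 + k))
√((-94 + 72)² + B(-199, 56)) = √((-94 + 72)² + (9 - 2*(-199) + 2*56*(3 + 56))) = √((-22)² + (9 + 398 + 2*56*59)) = √(484 + (9 + 398 + 6608)) = √(484 + 7015) = √7499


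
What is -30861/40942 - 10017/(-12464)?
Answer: 12732255/255150544 ≈ 0.049901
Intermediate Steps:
-30861/40942 - 10017/(-12464) = -30861*1/40942 - 10017*(-1/12464) = -30861/40942 + 10017/12464 = 12732255/255150544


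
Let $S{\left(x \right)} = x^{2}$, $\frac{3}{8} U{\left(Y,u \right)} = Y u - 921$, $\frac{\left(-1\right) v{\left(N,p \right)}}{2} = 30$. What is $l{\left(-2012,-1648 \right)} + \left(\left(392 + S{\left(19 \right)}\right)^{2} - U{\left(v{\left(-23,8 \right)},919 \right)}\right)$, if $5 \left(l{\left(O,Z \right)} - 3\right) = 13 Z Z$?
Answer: $\frac{38889292}{5} \approx 7.7779 \cdot 10^{6}$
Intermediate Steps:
$l{\left(O,Z \right)} = 3 + \frac{13 Z^{2}}{5}$ ($l{\left(O,Z \right)} = 3 + \frac{13 Z Z}{5} = 3 + \frac{13 Z^{2}}{5}$)
$v{\left(N,p \right)} = -60$ ($v{\left(N,p \right)} = \left(-2\right) 30 = -60$)
$U{\left(Y,u \right)} = -2456 + \frac{8 Y u}{3}$ ($U{\left(Y,u \right)} = \frac{8 \left(Y u - 921\right)}{3} = \frac{8 \left(-921 + Y u\right)}{3} = -2456 + \frac{8 Y u}{3}$)
$l{\left(-2012,-1648 \right)} + \left(\left(392 + S{\left(19 \right)}\right)^{2} - U{\left(v{\left(-23,8 \right)},919 \right)}\right) = \left(3 + \frac{13 \left(-1648\right)^{2}}{5}\right) - \left(-2456 - \left(392 + 19^{2}\right)^{2} + \frac{8}{3} \left(-60\right) 919\right) = \left(3 + \frac{13}{5} \cdot 2715904\right) - \left(-149496 - \left(392 + 361\right)^{2}\right) = \left(3 + \frac{35306752}{5}\right) - \left(-149496 - 753^{2}\right) = \frac{35306767}{5} + \left(567009 + 149496\right) = \frac{35306767}{5} + 716505 = \frac{38889292}{5}$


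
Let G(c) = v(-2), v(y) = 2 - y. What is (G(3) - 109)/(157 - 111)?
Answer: -105/46 ≈ -2.2826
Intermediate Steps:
G(c) = 4 (G(c) = 2 - 1*(-2) = 2 + 2 = 4)
(G(3) - 109)/(157 - 111) = (4 - 109)/(157 - 111) = -105/46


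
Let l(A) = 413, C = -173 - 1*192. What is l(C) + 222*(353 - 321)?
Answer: 7517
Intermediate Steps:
C = -365 (C = -173 - 192 = -365)
l(C) + 222*(353 - 321) = 413 + 222*(353 - 321) = 413 + 222*32 = 413 + 7104 = 7517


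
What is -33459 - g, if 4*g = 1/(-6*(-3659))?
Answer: -2938235545/87816 ≈ -33459.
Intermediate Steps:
g = 1/87816 (g = 1/(4*((-6*(-3659)))) = (1/4)/21954 = (1/4)*(1/21954) = 1/87816 ≈ 1.1387e-5)
-33459 - g = -33459 - 1*1/87816 = -33459 - 1/87816 = -2938235545/87816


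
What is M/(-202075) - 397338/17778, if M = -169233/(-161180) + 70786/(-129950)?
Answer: -28029085114753282281/1254098574576972500 ≈ -22.350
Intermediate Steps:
M = 1058254087/2094534100 (M = -169233*(-1/161180) + 70786*(-1/129950) = 169233/161180 - 35393/64975 = 1058254087/2094534100 ≈ 0.50525)
M/(-202075) - 397338/17778 = (1058254087/2094534100)/(-202075) - 397338/17778 = (1058254087/2094534100)*(-1/202075) - 397338*1/17778 = -1058254087/423252978257500 - 66223/2963 = -28029085114753282281/1254098574576972500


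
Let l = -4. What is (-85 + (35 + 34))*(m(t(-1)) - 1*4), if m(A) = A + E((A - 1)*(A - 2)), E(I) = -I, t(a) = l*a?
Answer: 96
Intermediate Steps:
t(a) = -4*a
m(A) = A - (-1 + A)*(-2 + A) (m(A) = A - (A - 1)*(A - 2) = A - (-1 + A)*(-2 + A))
(-85 + (35 + 34))*(m(t(-1)) - 1*4) = (-85 + (35 + 34))*((-2 - (-4*(-1))² + 4*(-4*(-1))) - 1*4) = (-85 + 69)*((-2 - 1*4² + 4*4) - 4) = -16*((-2 - 1*16 + 16) - 4) = -16*((-2 - 16 + 16) - 4) = -16*(-2 - 4) = -16*(-6) = 96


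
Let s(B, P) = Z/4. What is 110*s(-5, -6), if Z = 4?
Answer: 110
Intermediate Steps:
s(B, P) = 1 (s(B, P) = 4/4 = 4*(¼) = 1)
110*s(-5, -6) = 110*1 = 110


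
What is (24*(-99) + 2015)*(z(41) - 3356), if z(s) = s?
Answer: 1196715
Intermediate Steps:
(24*(-99) + 2015)*(z(41) - 3356) = (24*(-99) + 2015)*(41 - 3356) = (-2376 + 2015)*(-3315) = -361*(-3315) = 1196715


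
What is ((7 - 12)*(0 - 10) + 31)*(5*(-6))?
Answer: -2430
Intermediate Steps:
((7 - 12)*(0 - 10) + 31)*(5*(-6)) = (-5*(-10) + 31)*(-30) = (50 + 31)*(-30) = 81*(-30) = -2430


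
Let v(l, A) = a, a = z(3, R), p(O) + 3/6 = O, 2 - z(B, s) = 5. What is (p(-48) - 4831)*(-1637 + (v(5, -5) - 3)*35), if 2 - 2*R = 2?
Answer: 18024873/2 ≈ 9.0124e+6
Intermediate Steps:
R = 0 (R = 1 - ½*2 = 1 - 1 = 0)
z(B, s) = -3 (z(B, s) = 2 - 1*5 = 2 - 5 = -3)
p(O) = -½ + O
a = -3
v(l, A) = -3
(p(-48) - 4831)*(-1637 + (v(5, -5) - 3)*35) = ((-½ - 48) - 4831)*(-1637 + (-3 - 3)*35) = (-97/2 - 4831)*(-1637 - 6*35) = -9759*(-1637 - 210)/2 = -9759/2*(-1847) = 18024873/2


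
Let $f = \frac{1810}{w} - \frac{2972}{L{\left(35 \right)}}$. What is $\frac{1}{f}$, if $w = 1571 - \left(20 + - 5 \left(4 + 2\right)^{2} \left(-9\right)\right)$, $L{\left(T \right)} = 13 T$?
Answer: $- \frac{31395}{1028618} \approx -0.030522$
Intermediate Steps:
$w = -69$ ($w = 1571 - \left(20 + - 5 \cdot 6^{2} \left(-9\right)\right) = 1571 - \left(20 + \left(-5\right) 36 \left(-9\right)\right) = 1571 - \left(20 - -1620\right) = 1571 - \left(20 + 1620\right) = 1571 - 1640 = -69$)
$f = - \frac{1028618}{31395}$ ($f = \frac{1810}{-69} - \frac{2972}{13 \cdot 35} = 1810 \left(- \frac{1}{69}\right) - \frac{2972}{455} = - \frac{1810}{69} - \frac{2972}{455} = - \frac{1028618}{31395} \approx -32.764$)
$\frac{1}{f} = \frac{1}{- \frac{1028618}{31395}} = - \frac{31395}{1028618}$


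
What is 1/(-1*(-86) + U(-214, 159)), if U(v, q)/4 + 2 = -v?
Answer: 1/934 ≈ 0.0010707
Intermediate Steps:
U(v, q) = -8 - 4*v (U(v, q) = -8 + 4*(-v) = -8 - 4*v)
1/(-1*(-86) + U(-214, 159)) = 1/(-1*(-86) + (-8 - 4*(-214))) = 1/(86 + (-8 + 856)) = 1/(86 + 848) = 1/934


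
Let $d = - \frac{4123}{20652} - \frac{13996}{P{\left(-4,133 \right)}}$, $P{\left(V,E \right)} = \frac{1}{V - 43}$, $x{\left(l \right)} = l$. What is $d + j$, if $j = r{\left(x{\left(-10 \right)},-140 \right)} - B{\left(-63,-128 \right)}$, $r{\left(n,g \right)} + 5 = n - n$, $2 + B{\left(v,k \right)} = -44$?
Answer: $\frac{13585976033}{20652} \approx 6.5785 \cdot 10^{5}$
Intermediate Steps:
$B{\left(v,k \right)} = -46$ ($B{\left(v,k \right)} = -2 - 44 = -46$)
$r{\left(n,g \right)} = -5$ ($r{\left(n,g \right)} = -5 + \left(n - n\right) = -5 + 0 = -5$)
$P{\left(V,E \right)} = \frac{1}{-43 + V}$
$d = \frac{13585129301}{20652}$ ($d = - \frac{4123}{20652} - \frac{13996}{\frac{1}{-43 - 4}} = \left(-4123\right) \frac{1}{20652} - \frac{13996}{\frac{1}{-47}} = - \frac{4123}{20652} - \frac{13996}{- \frac{1}{47}} = - \frac{4123}{20652} - -657812 = - \frac{4123}{20652} + 657812 = \frac{13585129301}{20652} \approx 6.5781 \cdot 10^{5}$)
$j = 41$ ($j = -5 - -46 = -5 + 46 = 41$)
$d + j = \frac{13585129301}{20652} + 41 = \frac{13585976033}{20652}$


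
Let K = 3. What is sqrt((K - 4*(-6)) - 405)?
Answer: 3*I*sqrt(42) ≈ 19.442*I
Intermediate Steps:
sqrt((K - 4*(-6)) - 405) = sqrt((3 - 4*(-6)) - 405) = sqrt((3 + 24) - 405) = sqrt(27 - 405) = sqrt(-378) = 3*I*sqrt(42)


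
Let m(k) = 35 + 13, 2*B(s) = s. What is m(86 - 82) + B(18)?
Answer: 57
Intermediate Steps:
B(s) = s/2
m(k) = 48
m(86 - 82) + B(18) = 48 + (1/2)*18 = 48 + 9 = 57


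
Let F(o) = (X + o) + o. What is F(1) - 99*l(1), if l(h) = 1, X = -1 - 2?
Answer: -100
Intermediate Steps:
X = -3
F(o) = -3 + 2*o (F(o) = (-3 + o) + o = -3 + 2*o)
F(1) - 99*l(1) = (-3 + 2*1) - 99*1 = (-3 + 2) - 99 = -1 - 99 = -100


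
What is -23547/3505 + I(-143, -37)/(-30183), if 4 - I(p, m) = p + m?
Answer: -711364021/105791415 ≈ -6.7242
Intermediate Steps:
I(p, m) = 4 - m - p (I(p, m) = 4 - (p + m) = 4 - (m + p) = 4 + (-m - p) = 4 - m - p)
-23547/3505 + I(-143, -37)/(-30183) = -23547/3505 + (4 - 1*(-37) - 1*(-143))/(-30183) = -23547*1/3505 + (4 + 37 + 143)*(-1/30183) = -23547/3505 + 184*(-1/30183) = -23547/3505 - 184/30183 = -711364021/105791415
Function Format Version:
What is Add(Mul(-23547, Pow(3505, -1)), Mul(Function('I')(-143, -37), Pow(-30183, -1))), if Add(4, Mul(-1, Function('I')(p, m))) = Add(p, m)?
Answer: Rational(-711364021, 105791415) ≈ -6.7242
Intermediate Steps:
Function('I')(p, m) = Add(4, Mul(-1, m), Mul(-1, p)) (Function('I')(p, m) = Add(4, Mul(-1, Add(p, m))) = Add(4, Mul(-1, Add(m, p))) = Add(4, Add(Mul(-1, m), Mul(-1, p))) = Add(4, Mul(-1, m), Mul(-1, p)))
Add(Mul(-23547, Pow(3505, -1)), Mul(Function('I')(-143, -37), Pow(-30183, -1))) = Add(Mul(-23547, Pow(3505, -1)), Mul(Add(4, Mul(-1, -37), Mul(-1, -143)), Pow(-30183, -1))) = Add(Mul(-23547, Rational(1, 3505)), Mul(Add(4, 37, 143), Rational(-1, 30183))) = Add(Rational(-23547, 3505), Mul(184, Rational(-1, 30183))) = Add(Rational(-23547, 3505), Rational(-184, 30183)) = Rational(-711364021, 105791415)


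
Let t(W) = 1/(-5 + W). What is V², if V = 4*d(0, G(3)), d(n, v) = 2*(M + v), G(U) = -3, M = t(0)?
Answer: 16384/25 ≈ 655.36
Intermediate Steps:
M = -⅕ (M = 1/(-5 + 0) = 1/(-5) = -⅕ ≈ -0.20000)
d(n, v) = -⅖ + 2*v (d(n, v) = 2*(-⅕ + v) = -⅖ + 2*v)
V = -128/5 (V = 4*(-⅖ + 2*(-3)) = 4*(-⅖ - 6) = 4*(-32/5) = -128/5 ≈ -25.600)
V² = (-128/5)² = 16384/25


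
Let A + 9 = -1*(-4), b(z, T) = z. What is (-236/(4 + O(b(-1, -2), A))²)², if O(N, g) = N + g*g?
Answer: 3481/38416 ≈ 0.090613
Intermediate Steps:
A = -5 (A = -9 - 1*(-4) = -9 + 4 = -5)
O(N, g) = N + g²
(-236/(4 + O(b(-1, -2), A))²)² = (-236/(4 + (-1 + (-5)²))²)² = (-236/(4 + (-1 + 25))²)² = (-236/(4 + 24)²)² = (-236/(28²))² = (-236/784)² = (-236*1/784)² = (-59/196)² = 3481/38416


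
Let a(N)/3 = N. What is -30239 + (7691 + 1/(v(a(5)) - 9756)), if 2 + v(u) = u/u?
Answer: -220000837/9757 ≈ -22548.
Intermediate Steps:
a(N) = 3*N
v(u) = -1 (v(u) = -2 + u/u = -2 + 1 = -1)
-30239 + (7691 + 1/(v(a(5)) - 9756)) = -30239 + (7691 + 1/(-1 - 9756)) = -30239 + (7691 + 1/(-9757)) = -30239 + (7691 - 1/9757) = -30239 + 75041086/9757 = -220000837/9757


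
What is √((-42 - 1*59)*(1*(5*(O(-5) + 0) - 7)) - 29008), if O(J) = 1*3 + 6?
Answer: I*√32846 ≈ 181.23*I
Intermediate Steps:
O(J) = 9 (O(J) = 3 + 6 = 9)
√((-42 - 1*59)*(1*(5*(O(-5) + 0) - 7)) - 29008) = √((-42 - 1*59)*(1*(5*(9 + 0) - 7)) - 29008) = √((-42 - 59)*(1*(5*9 - 7)) - 29008) = √(-101*(45 - 7) - 29008) = √(-101*38 - 29008) = √(-3838 - 29008) = √(-32846) = I*√32846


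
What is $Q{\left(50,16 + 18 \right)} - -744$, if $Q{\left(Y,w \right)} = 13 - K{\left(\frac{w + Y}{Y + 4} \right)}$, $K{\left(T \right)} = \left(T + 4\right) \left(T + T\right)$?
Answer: $\frac{59917}{81} \approx 739.72$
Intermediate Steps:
$K{\left(T \right)} = 2 T \left(4 + T\right)$ ($K{\left(T \right)} = \left(4 + T\right) 2 T = 2 T \left(4 + T\right)$)
$Q{\left(Y,w \right)} = 13 - \frac{2 \left(4 + \frac{Y + w}{4 + Y}\right) \left(Y + w\right)}{4 + Y}$ ($Q{\left(Y,w \right)} = 13 - 2 \frac{w + Y}{Y + 4} \left(4 + \frac{w + Y}{Y + 4}\right) = 13 - 2 \frac{Y + w}{4 + Y} \left(4 + \frac{Y + w}{4 + Y}\right) = 13 - \frac{2 \left(4 + \frac{Y + w}{4 + Y}\right) \left(Y + w\right)}{4 + Y}$)
$Q{\left(50,16 + 18 \right)} - -744 = \frac{13 \left(4 + 50\right)^{2} - 2 \left(50 + \left(16 + 18\right)\right) \left(16 + \left(16 + 18\right) + 5 \cdot 50\right)}{\left(4 + 50\right)^{2}} - -744 = \frac{13 \cdot 54^{2} - 2 \left(50 + 34\right) \left(16 + 34 + 250\right)}{2916} + 744 = \frac{13 \cdot 2916 - 168 \cdot 300}{2916} + 744 = \frac{37908 - 50400}{2916} + 744 = \frac{1}{2916} \left(-12492\right) + 744 = - \frac{347}{81} + 744 = \frac{59917}{81}$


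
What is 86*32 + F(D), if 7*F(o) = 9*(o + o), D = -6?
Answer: 19156/7 ≈ 2736.6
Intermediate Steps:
F(o) = 18*o/7 (F(o) = (9*(o + o))/7 = (9*(2*o))/7 = (18*o)/7 = 18*o/7)
86*32 + F(D) = 86*32 + (18/7)*(-6) = 2752 - 108/7 = 19156/7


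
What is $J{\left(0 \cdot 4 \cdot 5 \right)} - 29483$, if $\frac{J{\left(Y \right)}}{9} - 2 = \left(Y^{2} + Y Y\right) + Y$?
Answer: $-29465$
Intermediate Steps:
$J{\left(Y \right)} = 18 + 9 Y + 18 Y^{2}$ ($J{\left(Y \right)} = 18 + 9 \left(\left(Y^{2} + Y Y\right) + Y\right) = 18 + 9 \left(\left(Y^{2} + Y^{2}\right) + Y\right) = 18 + 9 \left(2 Y^{2} + Y\right) = 18 + 9 \left(Y + 2 Y^{2}\right) = 18 + \left(9 Y + 18 Y^{2}\right) = 18 + 9 Y + 18 Y^{2}$)
$J{\left(0 \cdot 4 \cdot 5 \right)} - 29483 = \left(18 + 9 \cdot 0 \cdot 4 \cdot 5 + 18 \left(0 \cdot 4 \cdot 5\right)^{2}\right) - 29483 = \left(18 + 9 \cdot 0 \cdot 5 + 18 \left(0 \cdot 5\right)^{2}\right) - 29483 = \left(18 + 9 \cdot 0 + 18 \cdot 0^{2}\right) - 29483 = \left(18 + 0 + 18 \cdot 0\right) - 29483 = \left(18 + 0 + 0\right) - 29483 = 18 - 29483 = -29465$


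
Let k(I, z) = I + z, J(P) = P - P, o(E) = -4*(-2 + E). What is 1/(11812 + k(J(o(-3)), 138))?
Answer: 1/11950 ≈ 8.3682e-5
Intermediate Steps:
o(E) = 8 - 4*E
J(P) = 0
1/(11812 + k(J(o(-3)), 138)) = 1/(11812 + (0 + 138)) = 1/(11812 + 138) = 1/11950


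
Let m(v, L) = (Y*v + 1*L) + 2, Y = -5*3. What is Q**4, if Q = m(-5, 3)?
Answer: 40960000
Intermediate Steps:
Y = -15
m(v, L) = 2 + L - 15*v (m(v, L) = (-15*v + 1*L) + 2 = (-15*v + L) + 2 = (L - 15*v) + 2 = 2 + L - 15*v)
Q = 80 (Q = 2 + 3 - 15*(-5) = 2 + 3 + 75 = 80)
Q**4 = 80**4 = 40960000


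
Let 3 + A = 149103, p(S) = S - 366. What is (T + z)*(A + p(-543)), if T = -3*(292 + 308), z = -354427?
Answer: -52789635357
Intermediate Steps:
p(S) = -366 + S
A = 149100 (A = -3 + 149103 = 149100)
T = -1800 (T = -3*600 = -1800)
(T + z)*(A + p(-543)) = (-1800 - 354427)*(149100 + (-366 - 543)) = -356227*(149100 - 909) = -356227*148191 = -52789635357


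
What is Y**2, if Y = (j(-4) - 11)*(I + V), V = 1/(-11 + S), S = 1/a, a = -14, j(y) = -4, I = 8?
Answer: 13527684/961 ≈ 14077.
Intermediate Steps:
S = -1/14 (S = 1/(-14) = -1/14 ≈ -0.071429)
V = -14/155 (V = 1/(-11 - 1/14) = 1/(-155/14) = -14/155 ≈ -0.090323)
Y = -3678/31 (Y = (-4 - 11)*(8 - 14/155) = -15*1226/155 = -3678/31 ≈ -118.65)
Y**2 = (-3678/31)**2 = 13527684/961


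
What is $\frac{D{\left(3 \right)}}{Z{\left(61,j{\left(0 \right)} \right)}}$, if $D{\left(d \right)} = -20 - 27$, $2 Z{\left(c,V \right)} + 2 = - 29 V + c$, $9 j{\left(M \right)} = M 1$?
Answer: $- \frac{94}{59} \approx -1.5932$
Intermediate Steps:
$j{\left(M \right)} = \frac{M}{9}$ ($j{\left(M \right)} = \frac{M 1}{9} = \frac{M}{9}$)
$Z{\left(c,V \right)} = -1 + \frac{c}{2} - \frac{29 V}{2}$ ($Z{\left(c,V \right)} = -1 + \frac{- 29 V + c}{2} = -1 + \frac{c - 29 V}{2} = -1 - \left(- \frac{c}{2} + \frac{29 V}{2}\right) = -1 + \frac{c}{2} - \frac{29 V}{2}$)
$D{\left(d \right)} = -47$ ($D{\left(d \right)} = -20 - 27 = -47$)
$\frac{D{\left(3 \right)}}{Z{\left(61,j{\left(0 \right)} \right)}} = - \frac{47}{-1 + \frac{1}{2} \cdot 61 - \frac{29 \cdot \frac{1}{9} \cdot 0}{2}} = - \frac{47}{-1 + \frac{61}{2} - 0} = - \frac{47}{-1 + \frac{61}{2} + 0} = - \frac{47}{\frac{59}{2}} = \left(-47\right) \frac{2}{59} = - \frac{94}{59}$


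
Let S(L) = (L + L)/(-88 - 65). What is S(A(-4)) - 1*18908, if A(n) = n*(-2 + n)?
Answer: -964324/51 ≈ -18908.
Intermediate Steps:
S(L) = -2*L/153 (S(L) = (2*L)/(-153) = (2*L)*(-1/153) = -2*L/153)
S(A(-4)) - 1*18908 = -(-8)*(-2 - 4)/153 - 1*18908 = -(-8)*(-6)/153 - 18908 = -2/153*24 - 18908 = -16/51 - 18908 = -964324/51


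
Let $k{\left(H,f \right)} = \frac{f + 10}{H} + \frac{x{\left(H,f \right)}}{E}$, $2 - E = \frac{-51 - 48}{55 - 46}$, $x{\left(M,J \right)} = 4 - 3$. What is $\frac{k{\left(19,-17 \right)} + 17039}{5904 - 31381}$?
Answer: $- \frac{4208561}{6292819} \approx -0.66879$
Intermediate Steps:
$x{\left(M,J \right)} = 1$
$E = 13$ ($E = 2 - \frac{-51 - 48}{55 - 46} = 2 - - \frac{99}{9} = 2 - \left(-99\right) \frac{1}{9} = 2 - -11 = 2 + 11 = 13$)
$k{\left(H,f \right)} = \frac{1}{13} + \frac{10 + f}{H}$ ($k{\left(H,f \right)} = \frac{f + 10}{H} + 1 \cdot \frac{1}{13} = \frac{10 + f}{H} + 1 \cdot \frac{1}{13} = \frac{10 + f}{H} + \frac{1}{13} = \frac{1}{13} + \frac{10 + f}{H}$)
$\frac{k{\left(19,-17 \right)} + 17039}{5904 - 31381} = \frac{\frac{10 - 17 + \frac{1}{13} \cdot 19}{19} + 17039}{5904 - 31381} = \frac{\frac{10 - 17 + \frac{19}{13}}{19} + 17039}{-25477} = \left(\frac{1}{19} \left(- \frac{72}{13}\right) + 17039\right) \left(- \frac{1}{25477}\right) = \left(- \frac{72}{247} + 17039\right) \left(- \frac{1}{25477}\right) = \frac{4208561}{247} \left(- \frac{1}{25477}\right) = - \frac{4208561}{6292819}$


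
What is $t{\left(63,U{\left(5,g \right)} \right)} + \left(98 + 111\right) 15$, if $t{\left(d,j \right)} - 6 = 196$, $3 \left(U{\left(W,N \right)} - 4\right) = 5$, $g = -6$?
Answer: $3337$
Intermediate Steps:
$U{\left(W,N \right)} = \frac{17}{3}$ ($U{\left(W,N \right)} = 4 + \frac{1}{3} \cdot 5 = 4 + \frac{5}{3} = \frac{17}{3}$)
$t{\left(d,j \right)} = 202$ ($t{\left(d,j \right)} = 6 + 196 = 202$)
$t{\left(63,U{\left(5,g \right)} \right)} + \left(98 + 111\right) 15 = 202 + \left(98 + 111\right) 15 = 202 + 209 \cdot 15 = 202 + 3135 = 3337$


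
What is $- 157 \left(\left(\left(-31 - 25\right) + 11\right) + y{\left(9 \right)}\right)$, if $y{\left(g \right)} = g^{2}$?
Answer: $-5652$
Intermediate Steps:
$- 157 \left(\left(\left(-31 - 25\right) + 11\right) + y{\left(9 \right)}\right) = - 157 \left(\left(\left(-31 - 25\right) + 11\right) + 9^{2}\right) = - 157 \left(\left(-56 + 11\right) + 81\right) = - 157 \left(-45 + 81\right) = \left(-157\right) 36 = -5652$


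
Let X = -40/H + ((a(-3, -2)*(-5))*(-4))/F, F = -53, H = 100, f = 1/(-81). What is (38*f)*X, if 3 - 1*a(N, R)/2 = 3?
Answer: 76/405 ≈ 0.18765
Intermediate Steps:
a(N, R) = 0 (a(N, R) = 6 - 2*3 = 6 - 6 = 0)
f = -1/81 ≈ -0.012346
X = -⅖ (X = -40/100 + ((0*(-5))*(-4))/(-53) = -40*1/100 + (0*(-4))*(-1/53) = -⅖ + 0*(-1/53) = -⅖ + 0 = -⅖ ≈ -0.40000)
(38*f)*X = (38*(-1/81))*(-⅖) = -38/81*(-⅖) = 76/405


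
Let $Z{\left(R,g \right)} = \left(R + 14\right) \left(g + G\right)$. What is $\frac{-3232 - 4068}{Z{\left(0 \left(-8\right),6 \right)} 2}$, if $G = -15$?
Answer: $\frac{1825}{63} \approx 28.968$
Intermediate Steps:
$Z{\left(R,g \right)} = \left(-15 + g\right) \left(14 + R\right)$ ($Z{\left(R,g \right)} = \left(R + 14\right) \left(g - 15\right) = \left(14 + R\right) \left(-15 + g\right) = \left(-15 + g\right) \left(14 + R\right)$)
$\frac{-3232 - 4068}{Z{\left(0 \left(-8\right),6 \right)} 2} = \frac{-3232 - 4068}{\left(-210 - 15 \cdot 0 \left(-8\right) + 14 \cdot 6 + 0 \left(-8\right) 6\right) 2} = - \frac{7300}{\left(-210 - 0 + 84 + 0 \cdot 6\right) 2} = - \frac{7300}{\left(-210 + 0 + 84 + 0\right) 2} = - \frac{7300}{\left(-126\right) 2} = - \frac{7300}{-252} = \left(-7300\right) \left(- \frac{1}{252}\right) = \frac{1825}{63}$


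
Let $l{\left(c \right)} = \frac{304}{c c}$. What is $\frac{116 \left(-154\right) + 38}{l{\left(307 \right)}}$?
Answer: $- \frac{840041337}{152} \approx -5.5266 \cdot 10^{6}$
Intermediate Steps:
$l{\left(c \right)} = \frac{304}{c^{2}}$
$\frac{116 \left(-154\right) + 38}{l{\left(307 \right)}} = \frac{116 \left(-154\right) + 38}{304 \cdot \frac{1}{94249}} = \frac{-17864 + 38}{304 \cdot \frac{1}{94249}} = - \frac{17826}{\frac{304}{94249}} = \left(-17826\right) \frac{94249}{304} = - \frac{840041337}{152}$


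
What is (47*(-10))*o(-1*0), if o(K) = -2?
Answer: 940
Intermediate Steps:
(47*(-10))*o(-1*0) = (47*(-10))*(-2) = -470*(-2) = 940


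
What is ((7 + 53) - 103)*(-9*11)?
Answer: 4257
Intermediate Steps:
((7 + 53) - 103)*(-9*11) = (60 - 103)*(-99) = -43*(-99) = 4257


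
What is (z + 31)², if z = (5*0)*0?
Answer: 961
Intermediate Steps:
z = 0 (z = 0*0 = 0)
(z + 31)² = (0 + 31)² = 31² = 961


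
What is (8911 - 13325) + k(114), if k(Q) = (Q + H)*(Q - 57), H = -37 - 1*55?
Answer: -3160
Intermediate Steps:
H = -92 (H = -37 - 55 = -92)
k(Q) = (-92 + Q)*(-57 + Q) (k(Q) = (Q - 92)*(Q - 57) = (-92 + Q)*(-57 + Q))
(8911 - 13325) + k(114) = (8911 - 13325) + (5244 + 114² - 149*114) = -4414 + (5244 + 12996 - 16986) = -4414 + 1254 = -3160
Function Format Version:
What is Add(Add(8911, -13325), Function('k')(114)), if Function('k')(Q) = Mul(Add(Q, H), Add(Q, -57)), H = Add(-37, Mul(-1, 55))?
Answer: -3160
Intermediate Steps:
H = -92 (H = Add(-37, -55) = -92)
Function('k')(Q) = Mul(Add(-92, Q), Add(-57, Q)) (Function('k')(Q) = Mul(Add(Q, -92), Add(Q, -57)) = Mul(Add(-92, Q), Add(-57, Q)))
Add(Add(8911, -13325), Function('k')(114)) = Add(Add(8911, -13325), Add(5244, Pow(114, 2), Mul(-149, 114))) = Add(-4414, Add(5244, 12996, -16986)) = Add(-4414, 1254) = -3160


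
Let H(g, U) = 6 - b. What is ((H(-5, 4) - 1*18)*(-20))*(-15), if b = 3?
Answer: -4500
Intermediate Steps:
H(g, U) = 3 (H(g, U) = 6 - 1*3 = 6 - 3 = 3)
((H(-5, 4) - 1*18)*(-20))*(-15) = ((3 - 1*18)*(-20))*(-15) = ((3 - 18)*(-20))*(-15) = -15*(-20)*(-15) = 300*(-15) = -4500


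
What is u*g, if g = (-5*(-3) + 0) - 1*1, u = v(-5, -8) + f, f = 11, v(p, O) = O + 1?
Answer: 56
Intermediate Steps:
v(p, O) = 1 + O
u = 4 (u = (1 - 8) + 11 = -7 + 11 = 4)
g = 14 (g = (15 + 0) - 1 = 15 - 1 = 14)
u*g = 4*14 = 56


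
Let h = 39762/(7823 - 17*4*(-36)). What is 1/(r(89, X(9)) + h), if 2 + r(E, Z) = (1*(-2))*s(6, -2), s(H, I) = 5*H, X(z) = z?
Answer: -10271/597040 ≈ -0.017203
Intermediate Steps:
r(E, Z) = -62 (r(E, Z) = -2 + (1*(-2))*(5*6) = -2 - 2*30 = -2 - 60 = -62)
h = 39762/10271 (h = 39762/(7823 - 68*(-36)) = 39762/(7823 - 1*(-2448)) = 39762/(7823 + 2448) = 39762/10271 ≈ 3.8713)
1/(r(89, X(9)) + h) = 1/(-62 + 39762/10271) = 1/(-597040/10271) = -10271/597040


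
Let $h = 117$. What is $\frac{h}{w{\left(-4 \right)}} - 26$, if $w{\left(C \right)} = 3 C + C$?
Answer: $- \frac{533}{16} \approx -33.313$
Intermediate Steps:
$w{\left(C \right)} = 4 C$
$\frac{h}{w{\left(-4 \right)}} - 26 = \frac{1}{4 \left(-4\right)} 117 - 26 = \frac{1}{-16} \cdot 117 - 26 = \left(- \frac{1}{16}\right) 117 - 26 = - \frac{117}{16} - 26 = - \frac{533}{16}$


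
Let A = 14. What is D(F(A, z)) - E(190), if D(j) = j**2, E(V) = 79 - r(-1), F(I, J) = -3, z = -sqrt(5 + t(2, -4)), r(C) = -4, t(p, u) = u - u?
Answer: -74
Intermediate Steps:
t(p, u) = 0
z = -sqrt(5) (z = -sqrt(5 + 0) = -sqrt(5) ≈ -2.2361)
E(V) = 83 (E(V) = 79 - 1*(-4) = 79 + 4 = 83)
D(F(A, z)) - E(190) = (-3)**2 - 1*83 = 9 - 83 = -74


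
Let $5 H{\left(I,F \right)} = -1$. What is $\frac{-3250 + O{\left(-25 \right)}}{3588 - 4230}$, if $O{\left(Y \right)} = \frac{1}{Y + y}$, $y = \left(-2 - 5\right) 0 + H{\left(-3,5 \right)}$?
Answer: $\frac{409505}{80892} \approx 5.0624$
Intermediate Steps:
$H{\left(I,F \right)} = - \frac{1}{5}$ ($H{\left(I,F \right)} = \frac{1}{5} \left(-1\right) = - \frac{1}{5}$)
$y = - \frac{1}{5}$ ($y = \left(-2 - 5\right) 0 - \frac{1}{5} = \left(-7\right) 0 - \frac{1}{5} = 0 - \frac{1}{5} = - \frac{1}{5} \approx -0.2$)
$O{\left(Y \right)} = \frac{1}{- \frac{1}{5} + Y}$ ($O{\left(Y \right)} = \frac{1}{Y - \frac{1}{5}} = \frac{1}{- \frac{1}{5} + Y}$)
$\frac{-3250 + O{\left(-25 \right)}}{3588 - 4230} = \frac{-3250 + \frac{5}{-1 + 5 \left(-25\right)}}{3588 - 4230} = \frac{-3250 + \frac{5}{-1 - 125}}{-642} = \left(-3250 + \frac{5}{-126}\right) \left(- \frac{1}{642}\right) = \left(-3250 + 5 \left(- \frac{1}{126}\right)\right) \left(- \frac{1}{642}\right) = \left(-3250 - \frac{5}{126}\right) \left(- \frac{1}{642}\right) = \left(- \frac{409505}{126}\right) \left(- \frac{1}{642}\right) = \frac{409505}{80892}$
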